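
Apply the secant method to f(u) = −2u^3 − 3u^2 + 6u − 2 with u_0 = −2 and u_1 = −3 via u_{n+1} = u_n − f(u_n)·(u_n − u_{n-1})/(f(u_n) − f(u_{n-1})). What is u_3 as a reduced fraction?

−18926/6983

f(−2) = −10, f(−3) = 7. u_2 = (−3) − 7·((−3) − (−2))/(7 − (−10)) = −44/17.
f(−3) = 7, f(−44/17) = −14490/4913. u_3 = (−44/17) − (−14490/4913)·((−44/17) − (−3))/((−14490/4913) − 7) = −18926/6983.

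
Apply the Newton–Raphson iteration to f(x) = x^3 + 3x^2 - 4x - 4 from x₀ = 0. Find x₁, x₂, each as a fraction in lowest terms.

f'(x) = 3x^2 + 6x - 4.
f(0) = -4, f'(0) = -4, so x₁ = 0 - (-4)/(-4) = -1.
f(-1) = 2, f'(-1) = -7, so x₂ = (-1) - 2/(-7) = -5/7.

x₁ = -1, x₂ = -5/7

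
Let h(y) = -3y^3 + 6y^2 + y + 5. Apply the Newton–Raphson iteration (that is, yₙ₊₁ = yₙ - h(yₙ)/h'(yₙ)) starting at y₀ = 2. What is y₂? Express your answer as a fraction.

h'(y) = -9y^2 + 12y + 1.
h(2) = 7, h'(2) = -11, so y₁ = 2 - 7/(-11) = 29/11.
h(29/11) = -7497/1331, h'(29/11) = -3620/121, so y₂ = (29/11) - (-7497/1331)/(-3620/121) = 97483/39820.

97483/39820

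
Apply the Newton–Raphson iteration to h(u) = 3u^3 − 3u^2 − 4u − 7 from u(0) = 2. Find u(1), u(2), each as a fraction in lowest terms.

u(1) = 43/20, u(2) = 211051/98810

h'(u) = 9u^2 − 6u − 4.
h(2) = −3, h'(2) = 20, so u(1) = 2 − (−3)/20 = 43/20.
h(43/20) = 2781/8000, h'(43/20) = 9881/400, so u(2) = (43/20) − (2781/8000)/(9881/400) = 211051/98810.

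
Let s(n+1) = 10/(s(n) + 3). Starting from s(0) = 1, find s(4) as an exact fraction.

530/269

s(1) = 10/(1 + 3) = 5/2.
s(2) = 10/(5/2 + 3) = 20/11.
s(3) = 10/(20/11 + 3) = 110/53.
s(4) = 10/(110/53 + 3) = 530/269.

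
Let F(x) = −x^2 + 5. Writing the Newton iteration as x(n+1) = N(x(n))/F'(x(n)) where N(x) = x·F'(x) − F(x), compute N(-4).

−21

F'(x) = −2x.
N(x) = x·F'(x) − F(x) = x·(−2x) − (−x^2 + 5) = −x^2 − 5.
N(-4) = −21.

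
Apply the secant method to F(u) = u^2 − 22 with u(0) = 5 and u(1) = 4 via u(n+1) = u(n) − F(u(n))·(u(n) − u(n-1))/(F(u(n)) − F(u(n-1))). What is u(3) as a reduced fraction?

F(5) = 3, F(4) = −6. u(2) = 4 − (−6)·(4 − 5)/((−6) − 3) = 14/3.
F(4) = −6, F(14/3) = −2/9. u(3) = (14/3) − (−2/9)·((14/3) − 4)/((−2/9) − (−6)) = 61/13.

61/13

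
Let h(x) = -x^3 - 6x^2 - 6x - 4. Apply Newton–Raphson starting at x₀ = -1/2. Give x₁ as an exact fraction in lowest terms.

h'(x) = -3x^2 - 12x - 6.
h(-1/2) = -19/8, h'(-1/2) = -3/4, so x₁ = (-1/2) - (-19/8)/(-3/4) = -11/3.

-11/3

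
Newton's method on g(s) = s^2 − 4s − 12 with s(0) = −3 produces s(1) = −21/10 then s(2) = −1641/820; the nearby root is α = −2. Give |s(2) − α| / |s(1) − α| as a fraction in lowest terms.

s(1) − α = −21/10 − (−2) = −21/10 + 2 = −1/10, so |s(1) − α| = 1/10.
s(2) − α = −1641/820 − (−2) = −1641/820 + 2 = −1/820, so |s(2) − α| = 1/820.
Ratio = (1/820) / (1/10) = 1/82.

1/82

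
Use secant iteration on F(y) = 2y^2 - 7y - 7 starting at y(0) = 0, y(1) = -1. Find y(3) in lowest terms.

-77/95

F(0) = -7, F(-1) = 2. y(2) = (-1) - 2·((-1) - 0)/(2 - (-7)) = -7/9.
F(-1) = 2, F(-7/9) = -28/81. y(3) = (-7/9) - (-28/81)·((-7/9) - (-1))/((-28/81) - 2) = -77/95.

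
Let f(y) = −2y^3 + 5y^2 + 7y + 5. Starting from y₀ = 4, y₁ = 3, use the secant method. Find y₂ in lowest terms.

113/32

f(4) = −15, f(3) = 17. y₂ = 3 − 17·(3 − 4)/(17 − (−15)) = 113/32.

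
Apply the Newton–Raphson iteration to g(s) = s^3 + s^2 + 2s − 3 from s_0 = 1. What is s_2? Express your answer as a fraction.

g'(s) = 3s^2 + 2s + 2.
g(1) = 1, g'(1) = 7, so s_1 = 1 − 1/7 = 6/7.
g(6/7) = 27/343, g'(6/7) = 290/49, so s_2 = (6/7) − (27/343)/(290/49) = 1713/2030.

1713/2030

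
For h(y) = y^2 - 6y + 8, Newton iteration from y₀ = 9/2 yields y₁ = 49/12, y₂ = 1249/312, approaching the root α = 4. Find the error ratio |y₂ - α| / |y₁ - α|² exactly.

y₁ - α = 49/12 - 4 = 1/12, so |y₁ - α| = 1/12.
y₂ - α = 1249/312 - 4 = 1/312, so |y₂ - α| = 1/312.
|y₁ - α|² = 1/144.
Ratio = (1/312) / (1/144) = 6/13.

6/13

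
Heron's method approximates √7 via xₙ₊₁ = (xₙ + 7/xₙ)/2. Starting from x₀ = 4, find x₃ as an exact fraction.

1902497/719072

x₁ = (4 + 7/4)/2 = 23/8.
x₂ = (23/8 + 7/(23/8))/2 = 977/368.
x₃ = (977/368 + 7/(977/368))/2 = 1902497/719072.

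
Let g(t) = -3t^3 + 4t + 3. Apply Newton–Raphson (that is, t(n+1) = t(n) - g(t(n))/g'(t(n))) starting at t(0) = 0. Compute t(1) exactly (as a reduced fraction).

-3/4

g'(t) = -9t^2 + 4.
g(0) = 3, g'(0) = 4, so t(1) = 0 - 3/4 = -3/4.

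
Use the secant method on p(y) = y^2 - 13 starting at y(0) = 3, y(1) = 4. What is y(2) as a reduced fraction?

p(3) = -4, p(4) = 3. y(2) = 4 - 3·(4 - 3)/(3 - (-4)) = 25/7.

25/7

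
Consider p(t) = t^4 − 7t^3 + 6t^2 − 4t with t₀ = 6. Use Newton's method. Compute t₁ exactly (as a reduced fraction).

135/22

p'(t) = 4t^3 − 21t^2 + 12t − 4.
p(6) = −24, p'(6) = 176, so t₁ = 6 − (−24)/176 = 135/22.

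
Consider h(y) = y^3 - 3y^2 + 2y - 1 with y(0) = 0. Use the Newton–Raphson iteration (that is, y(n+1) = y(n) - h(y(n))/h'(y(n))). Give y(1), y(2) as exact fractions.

h'(y) = 3y^2 - 6y + 2.
h(0) = -1, h'(0) = 2, so y(1) = 0 - (-1)/2 = 1/2.
h(1/2) = -5/8, h'(1/2) = -1/4, so y(2) = (1/2) - (-5/8)/(-1/4) = -2.

y(1) = 1/2, y(2) = -2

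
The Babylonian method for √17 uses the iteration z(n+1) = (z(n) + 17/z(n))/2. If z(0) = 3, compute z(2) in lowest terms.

161/39

z(1) = (3 + 17/3)/2 = 13/3.
z(2) = (13/3 + 17/(13/3))/2 = 161/39.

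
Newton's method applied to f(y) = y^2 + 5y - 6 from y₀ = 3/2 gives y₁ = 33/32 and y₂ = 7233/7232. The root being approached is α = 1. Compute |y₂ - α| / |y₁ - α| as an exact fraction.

y₁ - α = 33/32 - 1 = 1/32, so |y₁ - α| = 1/32.
y₂ - α = 7233/7232 - 1 = 1/7232, so |y₂ - α| = 1/7232.
Ratio = (1/7232) / (1/32) = 1/226.

1/226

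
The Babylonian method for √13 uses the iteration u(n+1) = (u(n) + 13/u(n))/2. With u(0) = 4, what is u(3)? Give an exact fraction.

5597777/1552544

u(1) = (4 + 13/4)/2 = 29/8.
u(2) = (29/8 + 13/(29/8))/2 = 1673/464.
u(3) = (1673/464 + 13/(1673/464))/2 = 5597777/1552544.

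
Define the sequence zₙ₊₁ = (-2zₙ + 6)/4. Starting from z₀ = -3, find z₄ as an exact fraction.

3/4

z₁ = (-2·(-3) + 6)/4 = 3.
z₂ = (-2·3 + 6)/4 = 0.
z₃ = (-2·0 + 6)/4 = 3/2.
z₄ = (-2·(3/2) + 6)/4 = 3/4.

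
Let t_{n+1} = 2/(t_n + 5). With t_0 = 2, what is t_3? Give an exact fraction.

t_1 = 2/(2 + 5) = 2/7.
t_2 = 2/(2/7 + 5) = 14/37.
t_3 = 2/(14/37 + 5) = 74/199.

74/199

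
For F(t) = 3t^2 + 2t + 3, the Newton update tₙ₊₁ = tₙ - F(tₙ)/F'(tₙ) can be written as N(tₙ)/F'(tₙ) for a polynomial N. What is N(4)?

45

F'(t) = 6t + 2.
N(t) = t·F'(t) - F(t) = t·(6t + 2) - (3t^2 + 2t + 3) = 3t^2 - 3.
N(4) = 45.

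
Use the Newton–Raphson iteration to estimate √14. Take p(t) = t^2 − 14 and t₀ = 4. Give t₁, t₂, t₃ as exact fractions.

p'(t) = 2t.
p(4) = 2, p'(4) = 8, so t₁ = 4 − 2/8 = 15/4.
p(15/4) = 1/16, p'(15/4) = 15/2, so t₂ = (15/4) − (1/16)/(15/2) = 449/120.
p(449/120) = 1/14400, p'(449/120) = 449/60, so t₃ = (449/120) − (1/14400)/(449/60) = 403201/107760.

t₁ = 15/4, t₂ = 449/120, t₃ = 403201/107760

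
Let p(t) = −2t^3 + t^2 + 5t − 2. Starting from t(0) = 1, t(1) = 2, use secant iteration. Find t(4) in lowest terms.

409174/238697

p(1) = 2, p(2) = −4. t(2) = 2 − (−4)·(2 − 1)/((−4) − 2) = 4/3.
p(2) = −4, p(4/3) = 46/27. t(3) = (4/3) − (46/27)·((4/3) − 2)/((46/27) − (−4)) = 118/77.
p(4/3) = 46/27, p(118/77) = 371128/456533. t(4) = (118/77) − (371128/456533)·((118/77) − (4/3))/((371128/456533) − (46/27)) = 409174/238697.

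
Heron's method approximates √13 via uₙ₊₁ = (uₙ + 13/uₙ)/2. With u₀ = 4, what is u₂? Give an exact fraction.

u₁ = (4 + 13/4)/2 = 29/8.
u₂ = (29/8 + 13/(29/8))/2 = 1673/464.

1673/464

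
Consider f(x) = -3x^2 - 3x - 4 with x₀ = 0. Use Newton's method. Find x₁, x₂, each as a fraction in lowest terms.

f'(x) = -6x - 3.
f(0) = -4, f'(0) = -3, so x₁ = 0 - (-4)/(-3) = -4/3.
f(-4/3) = -16/3, f'(-4/3) = 5, so x₂ = (-4/3) - (-16/3)/5 = -4/15.

x₁ = -4/3, x₂ = -4/15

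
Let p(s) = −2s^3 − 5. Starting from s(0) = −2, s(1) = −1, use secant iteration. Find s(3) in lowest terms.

−339/241

p(−2) = 11, p(−1) = −3. s(2) = (−1) − (−3)·((−1) − (−2))/((−3) − 11) = −17/14.
p(−1) = −3, p(−17/14) = −1947/1372. s(3) = (−17/14) − (−1947/1372)·((−17/14) − (−1))/((−1947/1372) − (−3)) = −339/241.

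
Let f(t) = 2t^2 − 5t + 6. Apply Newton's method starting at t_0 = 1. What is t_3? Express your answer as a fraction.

626/539

f'(t) = 4t − 5.
f(1) = 3, f'(1) = −1, so t_1 = 1 − 3/(−1) = 4.
f(4) = 18, f'(4) = 11, so t_2 = 4 − 18/11 = 26/11.
f(26/11) = 648/121, f'(26/11) = 49/11, so t_3 = (26/11) − (648/121)/(49/11) = 626/539.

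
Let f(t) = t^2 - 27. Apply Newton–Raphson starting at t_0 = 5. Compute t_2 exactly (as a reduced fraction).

1351/260

f'(t) = 2t.
f(5) = -2, f'(5) = 10, so t_1 = 5 - (-2)/10 = 26/5.
f(26/5) = 1/25, f'(26/5) = 52/5, so t_2 = (26/5) - (1/25)/(52/5) = 1351/260.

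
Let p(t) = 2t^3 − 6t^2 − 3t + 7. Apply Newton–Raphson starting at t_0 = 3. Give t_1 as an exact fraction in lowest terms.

47/15

p'(t) = 6t^2 − 12t − 3.
p(3) = −2, p'(3) = 15, so t_1 = 3 − (−2)/15 = 47/15.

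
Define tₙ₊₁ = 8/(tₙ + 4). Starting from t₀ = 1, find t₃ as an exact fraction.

t₁ = 8/(1 + 4) = 8/5.
t₂ = 8/(8/5 + 4) = 10/7.
t₃ = 8/(10/7 + 4) = 28/19.

28/19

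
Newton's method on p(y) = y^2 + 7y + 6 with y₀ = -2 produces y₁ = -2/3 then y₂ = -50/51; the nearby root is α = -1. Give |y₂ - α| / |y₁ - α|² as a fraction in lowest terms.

y₁ - α = -2/3 - (-1) = -2/3 + 1 = 1/3, so |y₁ - α| = 1/3.
y₂ - α = -50/51 - (-1) = -50/51 + 1 = 1/51, so |y₂ - α| = 1/51.
|y₁ - α|² = 1/9.
Ratio = (1/51) / (1/9) = 3/17.

3/17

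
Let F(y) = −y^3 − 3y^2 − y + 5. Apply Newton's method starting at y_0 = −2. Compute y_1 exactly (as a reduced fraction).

F'(y) = −3y^2 − 6y − 1.
F(−2) = 3, F'(−2) = −1, so y_1 = (−2) − 3/(−1) = 1.

1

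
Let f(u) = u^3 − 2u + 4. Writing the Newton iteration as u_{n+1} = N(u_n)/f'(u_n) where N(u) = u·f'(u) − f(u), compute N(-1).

−6

f'(u) = 3u^2 − 2.
N(u) = u·f'(u) − f(u) = u·(3u^2 − 2) − (u^3 − 2u + 4) = 2u^3 − 4.
N(-1) = −6.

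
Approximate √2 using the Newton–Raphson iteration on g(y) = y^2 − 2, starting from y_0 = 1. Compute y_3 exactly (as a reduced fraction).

577/408

g'(y) = 2y.
g(1) = −1, g'(1) = 2, so y_1 = 1 − (−1)/2 = 3/2.
g(3/2) = 1/4, g'(3/2) = 3, so y_2 = (3/2) − (1/4)/3 = 17/12.
g(17/12) = 1/144, g'(17/12) = 17/6, so y_3 = (17/12) − (1/144)/(17/6) = 577/408.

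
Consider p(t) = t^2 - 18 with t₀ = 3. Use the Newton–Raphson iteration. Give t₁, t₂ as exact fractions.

t₁ = 9/2, t₂ = 17/4

p'(t) = 2t.
p(3) = -9, p'(3) = 6, so t₁ = 3 - (-9)/6 = 9/2.
p(9/2) = 9/4, p'(9/2) = 9, so t₂ = (9/2) - (9/4)/9 = 17/4.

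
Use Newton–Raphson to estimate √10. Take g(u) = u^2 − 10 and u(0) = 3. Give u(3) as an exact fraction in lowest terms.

g'(u) = 2u.
g(3) = −1, g'(3) = 6, so u(1) = 3 − (−1)/6 = 19/6.
g(19/6) = 1/36, g'(19/6) = 19/3, so u(2) = (19/6) − (1/36)/(19/3) = 721/228.
g(721/228) = 1/51984, g'(721/228) = 721/114, so u(3) = (721/228) − (1/51984)/(721/114) = 1039681/328776.

1039681/328776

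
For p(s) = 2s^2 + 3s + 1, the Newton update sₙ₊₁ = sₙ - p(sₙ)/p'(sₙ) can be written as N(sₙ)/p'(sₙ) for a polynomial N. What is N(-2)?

7

p'(s) = 4s + 3.
N(s) = s·p'(s) - p(s) = s·(4s + 3) - (2s^2 + 3s + 1) = 2s^2 - 1.
N(-2) = 7.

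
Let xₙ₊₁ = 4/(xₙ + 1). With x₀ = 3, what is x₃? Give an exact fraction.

4/3

x₁ = 4/(3 + 1) = 1.
x₂ = 4/(1 + 1) = 2.
x₃ = 4/(2 + 1) = 4/3.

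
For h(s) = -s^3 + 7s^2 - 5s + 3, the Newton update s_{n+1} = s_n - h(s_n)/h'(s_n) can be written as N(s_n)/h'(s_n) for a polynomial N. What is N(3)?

h'(s) = -3s^2 + 14s - 5.
N(s) = s·h'(s) - h(s) = s·(-3s^2 + 14s - 5) - (-s^3 + 7s^2 - 5s + 3) = -2s^3 + 7s^2 - 3.
N(3) = 6.

6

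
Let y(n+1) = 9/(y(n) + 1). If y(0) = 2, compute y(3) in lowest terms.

36/13

y(1) = 9/(2 + 1) = 3.
y(2) = 9/(3 + 1) = 9/4.
y(3) = 9/(9/4 + 1) = 36/13.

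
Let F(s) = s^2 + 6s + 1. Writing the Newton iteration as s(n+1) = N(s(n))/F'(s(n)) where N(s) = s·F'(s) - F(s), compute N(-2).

F'(s) = 2s + 6.
N(s) = s·F'(s) - F(s) = s·(2s + 6) - (s^2 + 6s + 1) = s^2 - 1.
N(-2) = 3.

3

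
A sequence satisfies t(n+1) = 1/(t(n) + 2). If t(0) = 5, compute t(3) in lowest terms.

t(1) = 1/(5 + 2) = 1/7.
t(2) = 1/(1/7 + 2) = 7/15.
t(3) = 1/(7/15 + 2) = 15/37.

15/37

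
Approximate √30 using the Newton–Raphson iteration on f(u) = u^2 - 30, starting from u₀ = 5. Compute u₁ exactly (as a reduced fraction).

f'(u) = 2u.
f(5) = -5, f'(5) = 10, so u₁ = 5 - (-5)/10 = 11/2.

11/2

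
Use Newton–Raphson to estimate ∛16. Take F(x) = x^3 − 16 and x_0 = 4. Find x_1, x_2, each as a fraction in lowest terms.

x_1 = 3, x_2 = 70/27

F'(x) = 3x^2.
F(4) = 48, F'(4) = 48, so x_1 = 4 − 48/48 = 3.
F(3) = 11, F'(3) = 27, so x_2 = 3 − 11/27 = 70/27.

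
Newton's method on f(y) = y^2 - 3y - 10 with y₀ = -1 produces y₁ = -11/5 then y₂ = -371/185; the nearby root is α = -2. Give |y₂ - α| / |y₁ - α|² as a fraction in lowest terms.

y₁ - α = -11/5 - (-2) = -11/5 + 2 = -1/5, so |y₁ - α| = 1/5.
y₂ - α = -371/185 - (-2) = -371/185 + 2 = -1/185, so |y₂ - α| = 1/185.
|y₁ - α|² = 1/25.
Ratio = (1/185) / (1/25) = 5/37.

5/37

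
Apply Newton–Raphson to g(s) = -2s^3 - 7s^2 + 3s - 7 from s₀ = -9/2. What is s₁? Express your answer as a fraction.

g'(s) = -6s^2 - 14s + 3.
g(-9/2) = 20, g'(-9/2) = -111/2, so s₁ = (-9/2) - 20/(-111/2) = -919/222.

-919/222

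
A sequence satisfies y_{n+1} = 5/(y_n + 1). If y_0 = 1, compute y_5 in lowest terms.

y_1 = 5/(1 + 1) = 5/2.
y_2 = 5/(5/2 + 1) = 10/7.
y_3 = 5/(10/7 + 1) = 35/17.
y_4 = 5/(35/17 + 1) = 85/52.
y_5 = 5/(85/52 + 1) = 260/137.

260/137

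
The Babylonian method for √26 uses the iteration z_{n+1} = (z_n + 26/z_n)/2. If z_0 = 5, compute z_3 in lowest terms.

z_1 = (5 + 26/5)/2 = 51/10.
z_2 = (51/10 + 26/(51/10))/2 = 5201/1020.
z_3 = (5201/1020 + 26/(5201/1020))/2 = 54100801/10610040.

54100801/10610040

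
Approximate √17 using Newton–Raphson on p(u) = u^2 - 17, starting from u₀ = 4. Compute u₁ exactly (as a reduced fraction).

33/8

p'(u) = 2u.
p(4) = -1, p'(4) = 8, so u₁ = 4 - (-1)/8 = 33/8.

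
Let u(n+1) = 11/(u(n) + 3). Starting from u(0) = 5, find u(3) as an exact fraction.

u(1) = 11/(5 + 3) = 11/8.
u(2) = 11/(11/8 + 3) = 88/35.
u(3) = 11/(88/35 + 3) = 385/193.

385/193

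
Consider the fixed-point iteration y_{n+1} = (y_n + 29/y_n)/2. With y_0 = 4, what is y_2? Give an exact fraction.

y_1 = (4 + 29/4)/2 = 45/8.
y_2 = (45/8 + 29/(45/8))/2 = 3881/720.

3881/720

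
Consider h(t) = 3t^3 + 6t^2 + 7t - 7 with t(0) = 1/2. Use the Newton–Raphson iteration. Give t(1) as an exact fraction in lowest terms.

37/61

h'(t) = 9t^2 + 12t + 7.
h(1/2) = -13/8, h'(1/2) = 61/4, so t(1) = (1/2) - (-13/8)/(61/4) = 37/61.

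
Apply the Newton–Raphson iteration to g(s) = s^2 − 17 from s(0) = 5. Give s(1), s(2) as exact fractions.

g'(s) = 2s.
g(5) = 8, g'(5) = 10, so s(1) = 5 − 8/10 = 21/5.
g(21/5) = 16/25, g'(21/5) = 42/5, so s(2) = (21/5) − (16/25)/(42/5) = 433/105.

s(1) = 21/5, s(2) = 433/105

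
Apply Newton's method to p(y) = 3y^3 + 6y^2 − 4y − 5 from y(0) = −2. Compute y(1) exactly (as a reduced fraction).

−19/8

p'(y) = 9y^2 + 12y − 4.
p(−2) = 3, p'(−2) = 8, so y(1) = (−2) − 3/8 = −19/8.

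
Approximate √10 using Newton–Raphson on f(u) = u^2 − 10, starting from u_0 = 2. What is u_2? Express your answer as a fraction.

f'(u) = 2u.
f(2) = −6, f'(2) = 4, so u_1 = 2 − (−6)/4 = 7/2.
f(7/2) = 9/4, f'(7/2) = 7, so u_2 = (7/2) − (9/4)/7 = 89/28.

89/28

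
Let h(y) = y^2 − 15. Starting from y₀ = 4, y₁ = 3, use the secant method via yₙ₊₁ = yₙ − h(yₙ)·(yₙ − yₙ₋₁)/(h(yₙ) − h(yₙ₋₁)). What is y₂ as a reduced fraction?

27/7

h(4) = 1, h(3) = −6. y₂ = 3 − (−6)·(3 − 4)/((−6) − 1) = 27/7.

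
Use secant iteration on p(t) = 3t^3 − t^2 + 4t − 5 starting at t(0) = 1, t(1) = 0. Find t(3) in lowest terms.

p(1) = 1, p(0) = −5. t(2) = 0 − (−5)·(0 − 1)/((−5) − 1) = 5/6.
p(0) = −5, p(5/6) = −5/8. t(3) = (5/6) − (−5/8)·((5/6) − 0)/((−5/8) − (−5)) = 20/21.

20/21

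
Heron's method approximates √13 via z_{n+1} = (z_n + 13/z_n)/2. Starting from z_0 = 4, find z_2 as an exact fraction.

1673/464

z_1 = (4 + 13/4)/2 = 29/8.
z_2 = (29/8 + 13/(29/8))/2 = 1673/464.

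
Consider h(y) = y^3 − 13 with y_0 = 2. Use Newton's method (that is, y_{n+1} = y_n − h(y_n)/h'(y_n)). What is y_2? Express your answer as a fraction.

h'(y) = 3y^2.
h(2) = −5, h'(2) = 12, so y_1 = 2 − (−5)/12 = 29/12.
h(29/12) = 1925/1728, h'(29/12) = 841/48, so y_2 = (29/12) − (1925/1728)/(841/48) = 35621/15138.

35621/15138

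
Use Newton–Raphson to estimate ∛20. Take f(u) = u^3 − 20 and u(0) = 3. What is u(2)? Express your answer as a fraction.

301027/110889

f'(u) = 3u^2.
f(3) = 7, f'(3) = 27, so u(1) = 3 − 7/27 = 74/27.
f(74/27) = 11564/19683, f'(74/27) = 5476/243, so u(2) = (74/27) − (11564/19683)/(5476/243) = 301027/110889.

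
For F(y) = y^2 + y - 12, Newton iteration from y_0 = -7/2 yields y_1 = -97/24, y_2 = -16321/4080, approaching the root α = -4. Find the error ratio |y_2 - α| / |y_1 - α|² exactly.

y_1 - α = -97/24 - (-4) = -97/24 + 4 = -1/24, so |y_1 - α| = 1/24.
y_2 - α = -16321/4080 - (-4) = -16321/4080 + 4 = -1/4080, so |y_2 - α| = 1/4080.
|y_1 - α|² = 1/576.
Ratio = (1/4080) / (1/576) = 12/85.

12/85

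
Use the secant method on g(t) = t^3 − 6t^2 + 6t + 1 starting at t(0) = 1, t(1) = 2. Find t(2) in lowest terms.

g(1) = 2, g(2) = −3. t(2) = 2 − (−3)·(2 − 1)/((−3) − 2) = 7/5.

7/5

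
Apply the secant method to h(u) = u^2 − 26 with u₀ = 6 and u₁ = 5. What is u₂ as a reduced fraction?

56/11

h(6) = 10, h(5) = −1. u₂ = 5 − (−1)·(5 − 6)/((−1) − 10) = 56/11.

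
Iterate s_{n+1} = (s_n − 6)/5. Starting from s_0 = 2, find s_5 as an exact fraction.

−4684/3125

s_1 = (2 − 6)/5 = −4/5.
s_2 = ((−4/5) − 6)/5 = −34/25.
s_3 = ((−34/25) − 6)/5 = −184/125.
s_4 = ((−184/125) − 6)/5 = −934/625.
s_5 = ((−934/625) − 6)/5 = −4684/3125.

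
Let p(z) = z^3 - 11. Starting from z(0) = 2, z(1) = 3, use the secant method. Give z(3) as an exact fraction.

p(2) = -3, p(3) = 16. z(2) = 3 - 16·(3 - 2)/(16 - (-3)) = 41/19.
p(3) = 16, p(41/19) = -6528/6859. z(3) = (41/19) - (-6528/6859)·((41/19) - 3)/((-6528/6859) - 16) = 16025/7267.

16025/7267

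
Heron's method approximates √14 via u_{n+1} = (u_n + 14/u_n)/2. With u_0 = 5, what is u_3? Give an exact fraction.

u_1 = (5 + 14/5)/2 = 39/10.
u_2 = (39/10 + 14/(39/10))/2 = 2921/780.
u_3 = (2921/780 + 14/(2921/780))/2 = 17049841/4556760.

17049841/4556760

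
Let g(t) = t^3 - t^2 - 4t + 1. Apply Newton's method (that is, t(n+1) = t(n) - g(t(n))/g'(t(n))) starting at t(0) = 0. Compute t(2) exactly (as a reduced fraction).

g'(t) = 3t^2 - 2t - 4.
g(0) = 1, g'(0) = -4, so t(1) = 0 - 1/(-4) = 1/4.
g(1/4) = -3/64, g'(1/4) = -69/16, so t(2) = (1/4) - (-3/64)/(-69/16) = 11/46.

11/46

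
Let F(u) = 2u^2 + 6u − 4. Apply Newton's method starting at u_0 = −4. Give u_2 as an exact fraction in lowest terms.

−374/105

F'(u) = 4u + 6.
F(−4) = 4, F'(−4) = −10, so u_1 = (−4) − 4/(−10) = −18/5.
F(−18/5) = 8/25, F'(−18/5) = −42/5, so u_2 = (−18/5) − (8/25)/(−42/5) = −374/105.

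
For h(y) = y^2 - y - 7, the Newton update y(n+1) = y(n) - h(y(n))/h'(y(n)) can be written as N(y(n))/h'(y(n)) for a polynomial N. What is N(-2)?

11

h'(y) = 2y - 1.
N(y) = y·h'(y) - h(y) = y·(2y - 1) - (y^2 - y - 7) = y^2 + 7.
N(-2) = 11.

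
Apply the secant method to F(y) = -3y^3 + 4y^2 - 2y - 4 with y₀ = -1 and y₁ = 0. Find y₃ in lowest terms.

F(-1) = 5, F(0) = -4. y₂ = 0 - (-4)·(0 - (-1))/((-4) - 5) = -4/9.
F(0) = -4, F(-4/9) = -500/243. y₃ = (-4/9) - (-500/243)·((-4/9) - 0)/((-500/243) - (-4)) = -54/59.

-54/59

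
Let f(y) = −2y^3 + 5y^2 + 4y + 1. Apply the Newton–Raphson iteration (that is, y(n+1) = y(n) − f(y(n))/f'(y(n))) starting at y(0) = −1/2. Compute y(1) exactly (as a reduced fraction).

−3/10

f'(y) = −6y^2 + 10y + 4.
f(−1/2) = 1/2, f'(−1/2) = −5/2, so y(1) = (−1/2) − (1/2)/(−5/2) = −3/10.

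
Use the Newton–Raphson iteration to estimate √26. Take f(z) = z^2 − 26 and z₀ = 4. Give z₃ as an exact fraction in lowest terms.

1468273/287952

f'(z) = 2z.
f(4) = −10, f'(4) = 8, so z₁ = 4 − (−10)/8 = 21/4.
f(21/4) = 25/16, f'(21/4) = 21/2, so z₂ = (21/4) − (25/16)/(21/2) = 857/168.
f(857/168) = 625/28224, f'(857/168) = 857/84, so z₃ = (857/168) − (625/28224)/(857/84) = 1468273/287952.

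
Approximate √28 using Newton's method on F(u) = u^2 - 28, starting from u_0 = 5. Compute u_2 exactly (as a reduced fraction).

F'(u) = 2u.
F(5) = -3, F'(5) = 10, so u_1 = 5 - (-3)/10 = 53/10.
F(53/10) = 9/100, F'(53/10) = 53/5, so u_2 = (53/10) - (9/100)/(53/5) = 5609/1060.

5609/1060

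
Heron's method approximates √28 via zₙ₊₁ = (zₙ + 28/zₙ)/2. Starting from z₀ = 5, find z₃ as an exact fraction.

z₁ = (5 + 28/5)/2 = 53/10.
z₂ = (53/10 + 28/(53/10))/2 = 5609/1060.
z₃ = (5609/1060 + 28/(5609/1060))/2 = 62921681/11891080.

62921681/11891080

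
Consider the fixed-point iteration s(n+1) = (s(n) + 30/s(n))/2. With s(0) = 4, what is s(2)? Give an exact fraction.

1009/184

s(1) = (4 + 30/4)/2 = 23/4.
s(2) = (23/4 + 30/(23/4))/2 = 1009/184.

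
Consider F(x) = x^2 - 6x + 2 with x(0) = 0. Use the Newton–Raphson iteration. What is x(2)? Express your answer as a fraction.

F'(x) = 2x - 6.
F(0) = 2, F'(0) = -6, so x(1) = 0 - 2/(-6) = 1/3.
F(1/3) = 1/9, F'(1/3) = -16/3, so x(2) = (1/3) - (1/9)/(-16/3) = 17/48.

17/48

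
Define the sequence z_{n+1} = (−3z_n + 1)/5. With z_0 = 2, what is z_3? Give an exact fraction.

z_1 = (−3·2 + 1)/5 = −1.
z_2 = (−3·(−1) + 1)/5 = 4/5.
z_3 = (−3·(4/5) + 1)/5 = −7/25.

−7/25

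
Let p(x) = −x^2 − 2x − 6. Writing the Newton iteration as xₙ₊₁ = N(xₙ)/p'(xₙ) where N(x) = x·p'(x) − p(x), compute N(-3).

p'(x) = −2x − 2.
N(x) = x·p'(x) − p(x) = x·(−2x − 2) − (−x^2 − 2x − 6) = −x^2 + 6.
N(-3) = −3.

−3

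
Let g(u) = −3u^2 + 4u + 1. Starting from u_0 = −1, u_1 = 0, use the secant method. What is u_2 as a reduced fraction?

−1/7

g(−1) = −6, g(0) = 1. u_2 = 0 − 1·(0 − (−1))/(1 − (−6)) = −1/7.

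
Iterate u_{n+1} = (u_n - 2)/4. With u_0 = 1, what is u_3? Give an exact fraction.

-41/64

u_1 = (1 - 2)/4 = -1/4.
u_2 = ((-1/4) - 2)/4 = -9/16.
u_3 = ((-9/16) - 2)/4 = -41/64.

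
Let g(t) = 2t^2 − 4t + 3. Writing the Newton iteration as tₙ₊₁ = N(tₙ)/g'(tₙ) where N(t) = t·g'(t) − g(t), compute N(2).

g'(t) = 4t − 4.
N(t) = t·g'(t) − g(t) = t·(4t − 4) − (2t^2 − 4t + 3) = 2t^2 − 3.
N(2) = 5.

5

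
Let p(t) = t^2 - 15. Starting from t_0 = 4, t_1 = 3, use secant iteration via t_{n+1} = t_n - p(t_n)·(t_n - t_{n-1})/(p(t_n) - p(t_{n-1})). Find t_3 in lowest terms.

31/8

p(4) = 1, p(3) = -6. t_2 = 3 - (-6)·(3 - 4)/((-6) - 1) = 27/7.
p(3) = -6, p(27/7) = -6/49. t_3 = (27/7) - (-6/49)·((27/7) - 3)/((-6/49) - (-6)) = 31/8.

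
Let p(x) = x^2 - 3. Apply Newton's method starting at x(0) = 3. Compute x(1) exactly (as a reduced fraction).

2

p'(x) = 2x.
p(3) = 6, p'(3) = 6, so x(1) = 3 - 6/6 = 2.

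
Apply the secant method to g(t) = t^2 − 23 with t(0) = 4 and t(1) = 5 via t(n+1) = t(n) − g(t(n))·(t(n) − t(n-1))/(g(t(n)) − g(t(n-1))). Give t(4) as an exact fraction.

g(4) = −7, g(5) = 2. t(2) = 5 − 2·(5 − 4)/(2 − (−7)) = 43/9.
g(5) = 2, g(43/9) = −14/81. t(3) = (43/9) − (−14/81)·((43/9) − 5)/((−14/81) − 2) = 211/44.
g(43/9) = −14/81, g(211/44) = −7/1936. t(4) = (211/44) − (−7/1936)·((211/44) − (43/9))/((−7/1936) − (−14/81)) = 18181/3791.

18181/3791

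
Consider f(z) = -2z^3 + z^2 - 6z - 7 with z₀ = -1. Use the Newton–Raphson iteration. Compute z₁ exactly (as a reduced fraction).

f'(z) = -6z^2 + 2z - 6.
f(-1) = 2, f'(-1) = -14, so z₁ = (-1) - 2/(-14) = -6/7.

-6/7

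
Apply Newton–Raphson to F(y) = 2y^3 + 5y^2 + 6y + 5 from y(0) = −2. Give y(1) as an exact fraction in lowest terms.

F'(y) = 6y^2 + 10y + 6.
F(−2) = −3, F'(−2) = 10, so y(1) = (−2) − (−3)/10 = −17/10.

−17/10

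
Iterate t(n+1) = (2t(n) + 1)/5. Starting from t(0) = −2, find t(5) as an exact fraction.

t(1) = (2·(−2) + 1)/5 = −3/5.
t(2) = (2·(−3/5) + 1)/5 = −1/25.
t(3) = (2·(−1/25) + 1)/5 = 23/125.
t(4) = (2·(23/125) + 1)/5 = 171/625.
t(5) = (2·(171/625) + 1)/5 = 967/3125.

967/3125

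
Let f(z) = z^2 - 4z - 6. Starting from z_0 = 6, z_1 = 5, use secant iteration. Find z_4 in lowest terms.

4899/949

f(6) = 6, f(5) = -1. z_2 = 5 - (-1)·(5 - 6)/((-1) - 6) = 36/7.
f(5) = -1, f(36/7) = -6/49. z_3 = (36/7) - (-6/49)·((36/7) - 5)/((-6/49) - (-1)) = 222/43.
f(36/7) = -6/49, f(222/43) = 6/1849. z_4 = (222/43) - (6/1849)·((222/43) - (36/7))/((6/1849) - (-6/49)) = 4899/949.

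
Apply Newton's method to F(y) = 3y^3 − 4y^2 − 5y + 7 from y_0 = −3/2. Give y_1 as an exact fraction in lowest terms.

−145/109

F'(y) = 9y^2 − 8y − 5.
F(−3/2) = −37/8, F'(−3/2) = 109/4, so y_1 = (−3/2) − (−37/8)/(109/4) = −145/109.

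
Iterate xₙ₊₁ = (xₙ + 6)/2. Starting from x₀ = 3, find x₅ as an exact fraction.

x₁ = (3 + 6)/2 = 9/2.
x₂ = ((9/2) + 6)/2 = 21/4.
x₃ = ((21/4) + 6)/2 = 45/8.
x₄ = ((45/8) + 6)/2 = 93/16.
x₅ = ((93/16) + 6)/2 = 189/32.

189/32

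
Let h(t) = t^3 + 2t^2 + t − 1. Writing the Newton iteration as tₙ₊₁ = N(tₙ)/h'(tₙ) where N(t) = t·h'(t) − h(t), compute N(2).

25

h'(t) = 3t^2 + 4t + 1.
N(t) = t·h'(t) − h(t) = t·(3t^2 + 4t + 1) − (t^3 + 2t^2 + t − 1) = 2t^3 + 2t^2 + 1.
N(2) = 25.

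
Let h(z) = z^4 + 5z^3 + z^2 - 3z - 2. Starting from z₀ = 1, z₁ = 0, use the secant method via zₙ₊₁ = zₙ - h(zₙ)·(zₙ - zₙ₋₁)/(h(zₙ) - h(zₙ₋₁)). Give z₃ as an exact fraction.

h(1) = 2, h(0) = -2. z₂ = 0 - (-2)·(0 - 1)/((-2) - 2) = 1/2.
h(0) = -2, h(1/2) = -41/16. z₃ = (1/2) - (-41/16)·((1/2) - 0)/((-41/16) - (-2)) = -16/9.

-16/9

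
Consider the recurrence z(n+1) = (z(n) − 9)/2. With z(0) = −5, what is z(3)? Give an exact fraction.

−17/2

z(1) = ((−5) − 9)/2 = −7.
z(2) = ((−7) − 9)/2 = −8.
z(3) = ((−8) − 9)/2 = −17/2.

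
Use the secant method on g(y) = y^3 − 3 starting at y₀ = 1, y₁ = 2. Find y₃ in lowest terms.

561/403

g(1) = −2, g(2) = 5. y₂ = 2 − 5·(2 − 1)/(5 − (−2)) = 9/7.
g(2) = 5, g(9/7) = −300/343. y₃ = (9/7) − (−300/343)·((9/7) − 2)/((−300/343) − 5) = 561/403.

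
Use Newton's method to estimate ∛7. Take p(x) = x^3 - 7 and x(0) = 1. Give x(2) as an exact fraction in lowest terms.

61/27

p'(x) = 3x^2.
p(1) = -6, p'(1) = 3, so x(1) = 1 - (-6)/3 = 3.
p(3) = 20, p'(3) = 27, so x(2) = 3 - 20/27 = 61/27.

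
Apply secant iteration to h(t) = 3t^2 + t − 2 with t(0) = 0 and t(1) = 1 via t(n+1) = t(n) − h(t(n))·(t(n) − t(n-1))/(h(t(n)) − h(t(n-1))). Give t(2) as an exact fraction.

h(0) = −2, h(1) = 2. t(2) = 1 − 2·(1 − 0)/(2 − (−2)) = 1/2.

1/2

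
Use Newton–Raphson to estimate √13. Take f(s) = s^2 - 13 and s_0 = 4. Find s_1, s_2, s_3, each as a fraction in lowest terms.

s_1 = 29/8, s_2 = 1673/464, s_3 = 5597777/1552544

f'(s) = 2s.
f(4) = 3, f'(4) = 8, so s_1 = 4 - 3/8 = 29/8.
f(29/8) = 9/64, f'(29/8) = 29/4, so s_2 = (29/8) - (9/64)/(29/4) = 1673/464.
f(1673/464) = 81/215296, f'(1673/464) = 1673/232, so s_3 = (1673/464) - (81/215296)/(1673/232) = 5597777/1552544.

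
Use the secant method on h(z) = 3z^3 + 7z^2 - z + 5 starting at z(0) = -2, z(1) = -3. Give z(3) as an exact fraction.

h(-2) = 11, h(-3) = -10. z(2) = (-3) - (-10)·((-3) - (-2))/((-10) - 11) = -53/21.
h(-3) = -10, h(-53/21) = 11990/3087. z(3) = (-53/21) - (11990/3087)·((-53/21) - (-3))/((11990/3087) - (-10)) = -5694/2143.

-5694/2143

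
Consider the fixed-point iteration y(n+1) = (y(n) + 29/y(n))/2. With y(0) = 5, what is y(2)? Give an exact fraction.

y(1) = (5 + 29/5)/2 = 27/5.
y(2) = (27/5 + 29/(27/5))/2 = 727/135.

727/135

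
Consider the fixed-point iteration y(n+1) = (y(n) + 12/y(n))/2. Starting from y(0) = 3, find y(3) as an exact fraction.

y(1) = (3 + 12/3)/2 = 7/2.
y(2) = (7/2 + 12/(7/2))/2 = 97/28.
y(3) = (97/28 + 12/(97/28))/2 = 18817/5432.

18817/5432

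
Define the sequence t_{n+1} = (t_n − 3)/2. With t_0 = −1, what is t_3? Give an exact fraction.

−11/4

t_1 = ((−1) − 3)/2 = −2.
t_2 = ((−2) − 3)/2 = −5/2.
t_3 = ((−5/2) − 3)/2 = −11/4.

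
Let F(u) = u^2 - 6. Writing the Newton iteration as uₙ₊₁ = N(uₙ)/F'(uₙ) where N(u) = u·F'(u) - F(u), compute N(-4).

F'(u) = 2u.
N(u) = u·F'(u) - F(u) = u·(2u) - (u^2 - 6) = u^2 + 6.
N(-4) = 22.

22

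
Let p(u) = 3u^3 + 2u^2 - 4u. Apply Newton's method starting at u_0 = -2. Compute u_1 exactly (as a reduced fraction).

p'(u) = 9u^2 + 4u - 4.
p(-2) = -8, p'(-2) = 24, so u_1 = (-2) - (-8)/24 = -5/3.

-5/3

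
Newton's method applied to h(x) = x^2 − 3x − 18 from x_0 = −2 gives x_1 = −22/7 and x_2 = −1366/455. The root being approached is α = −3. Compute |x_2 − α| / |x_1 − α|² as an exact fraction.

7/65

x_1 − α = −22/7 − (−3) = −22/7 + 3 = −1/7, so |x_1 − α| = 1/7.
x_2 − α = −1366/455 − (−3) = −1366/455 + 3 = −1/455, so |x_2 − α| = 1/455.
|x_1 − α|² = 1/49.
Ratio = (1/455) / (1/49) = 7/65.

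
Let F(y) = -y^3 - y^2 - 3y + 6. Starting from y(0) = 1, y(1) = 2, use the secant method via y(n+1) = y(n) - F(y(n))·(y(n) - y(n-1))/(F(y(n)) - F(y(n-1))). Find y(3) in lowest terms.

2498/2263

F(1) = 1, F(2) = -12. y(2) = 2 - (-12)·(2 - 1)/((-12) - 1) = 14/13.
F(2) = -12, F(14/13) = 792/2197. y(3) = (14/13) - (792/2197)·((14/13) - 2)/((792/2197) - (-12)) = 2498/2263.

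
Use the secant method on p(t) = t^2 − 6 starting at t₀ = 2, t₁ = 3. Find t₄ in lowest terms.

p(2) = −2, p(3) = 3. t₂ = 3 − 3·(3 − 2)/(3 − (−2)) = 12/5.
p(3) = 3, p(12/5) = −6/25. t₃ = (12/5) − (−6/25)·((12/5) − 3)/((−6/25) − 3) = 22/9.
p(12/5) = −6/25, p(22/9) = −2/81. t₄ = (22/9) − (−2/81)·((22/9) − (12/5))/((−2/81) − (−6/25)) = 267/109.

267/109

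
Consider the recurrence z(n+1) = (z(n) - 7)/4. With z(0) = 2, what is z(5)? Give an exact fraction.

z(1) = (2 - 7)/4 = -5/4.
z(2) = ((-5/4) - 7)/4 = -33/16.
z(3) = ((-33/16) - 7)/4 = -145/64.
z(4) = ((-145/64) - 7)/4 = -593/256.
z(5) = ((-593/256) - 7)/4 = -2385/1024.

-2385/1024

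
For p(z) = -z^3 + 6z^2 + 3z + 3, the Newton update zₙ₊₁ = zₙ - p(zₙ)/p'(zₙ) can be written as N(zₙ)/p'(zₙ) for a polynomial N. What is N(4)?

p'(z) = -3z^2 + 12z + 3.
N(z) = z·p'(z) - p(z) = z·(-3z^2 + 12z + 3) - (-z^3 + 6z^2 + 3z + 3) = -2z^3 + 6z^2 - 3.
N(4) = -35.

-35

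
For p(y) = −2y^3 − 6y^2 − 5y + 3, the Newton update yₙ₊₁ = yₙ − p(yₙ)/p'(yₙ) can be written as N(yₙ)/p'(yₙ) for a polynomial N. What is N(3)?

−165

p'(y) = −6y^2 − 12y − 5.
N(y) = y·p'(y) − p(y) = y·(−6y^2 − 12y − 5) − (−2y^3 − 6y^2 − 5y + 3) = −4y^3 − 6y^2 − 3.
N(3) = −165.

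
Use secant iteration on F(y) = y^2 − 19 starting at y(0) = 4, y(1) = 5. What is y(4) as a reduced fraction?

F(4) = −3, F(5) = 6. y(2) = 5 − 6·(5 − 4)/(6 − (−3)) = 13/3.
F(5) = 6, F(13/3) = −2/9. y(3) = (13/3) − (−2/9)·((13/3) − 5)/((−2/9) − 6) = 61/14.
F(13/3) = −2/9, F(61/14) = −3/196. y(4) = (61/14) − (−3/196)·((61/14) − (13/3))/((−3/196) − (−2/9)) = 1591/365.

1591/365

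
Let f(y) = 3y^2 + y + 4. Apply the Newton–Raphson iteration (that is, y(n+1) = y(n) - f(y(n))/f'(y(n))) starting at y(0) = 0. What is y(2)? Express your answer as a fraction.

f'(y) = 6y + 1.
f(0) = 4, f'(0) = 1, so y(1) = 0 - 4/1 = -4.
f(-4) = 48, f'(-4) = -23, so y(2) = (-4) - 48/(-23) = -44/23.

-44/23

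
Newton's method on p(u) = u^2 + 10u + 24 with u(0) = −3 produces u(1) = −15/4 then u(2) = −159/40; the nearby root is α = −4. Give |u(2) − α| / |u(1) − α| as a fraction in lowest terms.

u(1) − α = −15/4 − (−4) = −15/4 + 4 = 1/4, so |u(1) − α| = 1/4.
u(2) − α = −159/40 − (−4) = −159/40 + 4 = 1/40, so |u(2) − α| = 1/40.
Ratio = (1/40) / (1/4) = 1/10.

1/10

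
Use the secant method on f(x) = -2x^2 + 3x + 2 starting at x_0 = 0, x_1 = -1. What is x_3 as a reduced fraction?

-14/29

f(0) = 2, f(-1) = -3. x_2 = (-1) - (-3)·((-1) - 0)/((-3) - 2) = -2/5.
f(-1) = -3, f(-2/5) = 12/25. x_3 = (-2/5) - (12/25)·((-2/5) - (-1))/((12/25) - (-3)) = -14/29.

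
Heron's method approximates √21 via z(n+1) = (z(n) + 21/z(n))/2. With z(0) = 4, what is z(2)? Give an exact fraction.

z(1) = (4 + 21/4)/2 = 37/8.
z(2) = (37/8 + 21/(37/8))/2 = 2713/592.

2713/592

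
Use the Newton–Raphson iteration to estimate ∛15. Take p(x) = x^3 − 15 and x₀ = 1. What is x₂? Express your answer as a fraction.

p'(x) = 3x^2.
p(1) = −14, p'(1) = 3, so x₁ = 1 − (−14)/3 = 17/3.
p(17/3) = 4508/27, p'(17/3) = 289/3, so x₂ = (17/3) − (4508/27)/(289/3) = 10231/2601.

10231/2601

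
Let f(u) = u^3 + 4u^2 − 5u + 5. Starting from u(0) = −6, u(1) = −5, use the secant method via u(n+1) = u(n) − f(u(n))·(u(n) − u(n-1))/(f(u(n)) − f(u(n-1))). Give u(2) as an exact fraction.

−215/42

f(−6) = −37, f(−5) = 5. u(2) = (−5) − 5·((−5) − (−6))/(5 − (−37)) = −215/42.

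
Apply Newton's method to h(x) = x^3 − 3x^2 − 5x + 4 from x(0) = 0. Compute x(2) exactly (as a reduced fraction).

h'(x) = 3x^2 − 6x − 5.
h(0) = 4, h'(0) = −5, so x(1) = 0 − 4/(−5) = 4/5.
h(4/5) = −176/125, h'(4/5) = −197/25, so x(2) = (4/5) − (−176/125)/(−197/25) = 612/985.

612/985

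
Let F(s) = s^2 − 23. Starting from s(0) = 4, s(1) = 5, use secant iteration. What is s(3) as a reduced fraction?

211/44

F(4) = −7, F(5) = 2. s(2) = 5 − 2·(5 − 4)/(2 − (−7)) = 43/9.
F(5) = 2, F(43/9) = −14/81. s(3) = (43/9) − (−14/81)·((43/9) − 5)/((−14/81) − 2) = 211/44.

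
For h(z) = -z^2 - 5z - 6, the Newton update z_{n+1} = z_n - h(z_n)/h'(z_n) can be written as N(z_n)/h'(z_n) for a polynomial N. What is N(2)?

2

h'(z) = -2z - 5.
N(z) = z·h'(z) - h(z) = z·(-2z - 5) - (-z^2 - 5z - 6) = -z^2 + 6.
N(2) = 2.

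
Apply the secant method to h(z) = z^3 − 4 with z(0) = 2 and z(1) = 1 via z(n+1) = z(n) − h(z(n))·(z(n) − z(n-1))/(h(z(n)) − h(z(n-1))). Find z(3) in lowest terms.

h(2) = 4, h(1) = −3. z(2) = 1 − (−3)·(1 − 2)/((−3) − 4) = 10/7.
h(1) = −3, h(10/7) = −372/343. z(3) = (10/7) − (−372/343)·((10/7) − 1)/((−372/343) − (−3)) = 122/73.

122/73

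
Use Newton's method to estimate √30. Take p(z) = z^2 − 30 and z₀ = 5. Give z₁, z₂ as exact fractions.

z₁ = 11/2, z₂ = 241/44

p'(z) = 2z.
p(5) = −5, p'(5) = 10, so z₁ = 5 − (−5)/10 = 11/2.
p(11/2) = 1/4, p'(11/2) = 11, so z₂ = (11/2) − (1/4)/11 = 241/44.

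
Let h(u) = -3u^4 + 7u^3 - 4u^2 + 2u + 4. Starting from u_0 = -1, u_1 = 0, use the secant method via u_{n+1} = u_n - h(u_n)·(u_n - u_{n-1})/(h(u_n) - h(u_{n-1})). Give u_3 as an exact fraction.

h(-1) = -12, h(0) = 4. u_2 = 0 - 4·(0 - (-1))/(4 - (-12)) = -1/4.
h(0) = 4, h(-1/4) = 801/256. u_3 = (-1/4) - (801/256)·((-1/4) - 0)/((801/256) - 4) = -256/223.

-256/223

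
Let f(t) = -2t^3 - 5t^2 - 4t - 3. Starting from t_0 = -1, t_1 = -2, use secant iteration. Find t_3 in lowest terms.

f(-1) = -2, f(-2) = 1. t_2 = (-2) - 1·((-2) - (-1))/(1 - (-2)) = -5/3.
f(-2) = 1, f(-5/3) = -26/27. t_3 = (-5/3) - (-26/27)·((-5/3) - (-2))/((-26/27) - 1) = -97/53.

-97/53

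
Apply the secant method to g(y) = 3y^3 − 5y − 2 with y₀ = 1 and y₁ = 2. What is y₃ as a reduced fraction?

g(1) = −4, g(2) = 12. y₂ = 2 − 12·(2 − 1)/(12 − (−4)) = 5/4.
g(2) = 12, g(5/4) = −153/64. y₃ = (5/4) − (−153/64)·((5/4) − 2)/((−153/64) − 12) = 422/307.

422/307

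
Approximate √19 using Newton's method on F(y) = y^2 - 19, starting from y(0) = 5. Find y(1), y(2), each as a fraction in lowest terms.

F'(y) = 2y.
F(5) = 6, F'(5) = 10, so y(1) = 5 - 6/10 = 22/5.
F(22/5) = 9/25, F'(22/5) = 44/5, so y(2) = (22/5) - (9/25)/(44/5) = 959/220.

y(1) = 22/5, y(2) = 959/220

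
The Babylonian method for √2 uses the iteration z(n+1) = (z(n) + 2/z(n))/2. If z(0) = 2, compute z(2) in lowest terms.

17/12

z(1) = (2 + 2/2)/2 = 3/2.
z(2) = (3/2 + 2/(3/2))/2 = 17/12.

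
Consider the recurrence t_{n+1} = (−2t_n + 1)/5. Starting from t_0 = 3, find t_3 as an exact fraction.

−1/25

t_1 = (−2·3 + 1)/5 = −1.
t_2 = (−2·(−1) + 1)/5 = 3/5.
t_3 = (−2·(3/5) + 1)/5 = −1/25.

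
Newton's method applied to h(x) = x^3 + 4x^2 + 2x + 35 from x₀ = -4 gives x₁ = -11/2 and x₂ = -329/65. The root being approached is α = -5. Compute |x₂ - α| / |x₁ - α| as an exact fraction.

8/65

x₁ - α = -11/2 - (-5) = -11/2 + 5 = -1/2, so |x₁ - α| = 1/2.
x₂ - α = -329/65 - (-5) = -329/65 + 5 = -4/65, so |x₂ - α| = 4/65.
Ratio = (4/65) / (1/2) = 8/65.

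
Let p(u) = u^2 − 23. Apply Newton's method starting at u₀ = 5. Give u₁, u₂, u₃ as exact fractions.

p'(u) = 2u.
p(5) = 2, p'(5) = 10, so u₁ = 5 − 2/10 = 24/5.
p(24/5) = 1/25, p'(24/5) = 48/5, so u₂ = (24/5) − (1/25)/(48/5) = 1151/240.
p(1151/240) = 1/57600, p'(1151/240) = 1151/120, so u₃ = (1151/240) − (1/57600)/(1151/120) = 2649601/552480.

u₁ = 24/5, u₂ = 1151/240, u₃ = 2649601/552480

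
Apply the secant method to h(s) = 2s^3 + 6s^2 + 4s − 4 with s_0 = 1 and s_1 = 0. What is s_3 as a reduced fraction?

h(1) = 8, h(0) = −4. s_2 = 0 − (−4)·(0 − 1)/((−4) − 8) = 1/3.
h(0) = −4, h(1/3) = −52/27. s_3 = (1/3) − (−52/27)·((1/3) − 0)/((−52/27) − (−4)) = 9/14.

9/14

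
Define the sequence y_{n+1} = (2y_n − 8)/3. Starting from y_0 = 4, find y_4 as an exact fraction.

y_1 = (2·4 − 8)/3 = 0.
y_2 = (2·0 − 8)/3 = −8/3.
y_3 = (2·(−8/3) − 8)/3 = −40/9.
y_4 = (2·(−40/9) − 8)/3 = −152/27.

−152/27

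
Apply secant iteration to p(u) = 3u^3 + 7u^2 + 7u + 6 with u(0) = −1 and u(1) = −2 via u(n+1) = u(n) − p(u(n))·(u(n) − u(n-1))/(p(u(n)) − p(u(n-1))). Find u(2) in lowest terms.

−10/7

p(−1) = 3, p(−2) = −4. u(2) = (−2) − (−4)·((−2) − (−1))/((−4) − 3) = −10/7.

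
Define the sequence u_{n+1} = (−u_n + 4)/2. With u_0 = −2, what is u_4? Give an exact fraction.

9/8

u_1 = (−(−2) + 4)/2 = 3.
u_2 = (−3 + 4)/2 = 1/2.
u_3 = (−(1/2) + 4)/2 = 7/4.
u_4 = (−(7/4) + 4)/2 = 9/8.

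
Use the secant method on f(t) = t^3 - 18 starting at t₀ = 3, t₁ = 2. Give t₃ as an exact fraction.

f(3) = 9, f(2) = -10. t₂ = 2 - (-10)·(2 - 3)/((-10) - 9) = 48/19.
f(2) = -10, f(48/19) = -12870/6859. t₃ = (48/19) - (-12870/6859)·((48/19) - 2)/((-12870/6859) - (-10)) = 7377/2786.

7377/2786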